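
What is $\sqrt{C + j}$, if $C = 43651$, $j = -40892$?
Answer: $\sqrt{2759} \approx 52.526$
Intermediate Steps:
$\sqrt{C + j} = \sqrt{43651 - 40892} = \sqrt{2759}$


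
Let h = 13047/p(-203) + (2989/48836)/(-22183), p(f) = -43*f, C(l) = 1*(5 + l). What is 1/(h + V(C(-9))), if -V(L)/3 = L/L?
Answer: -46583146484/70122999967 ≈ -0.66431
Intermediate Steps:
C(l) = 5 + l
V(L) = -3 (V(L) = -3*L/L = -3*1 = -3)
h = 69626439485/46583146484 (h = 13047/((-43*(-203))) + (2989/48836)/(-22183) = 13047/8729 + (2989*(1/48836))*(-1/22183) = 13047*(1/8729) + (2989/48836)*(-1/22183) = 13047/8729 - 427/154761284 = 69626439485/46583146484 ≈ 1.4947)
1/(h + V(C(-9))) = 1/(69626439485/46583146484 - 3) = 1/(-70122999967/46583146484) = -46583146484/70122999967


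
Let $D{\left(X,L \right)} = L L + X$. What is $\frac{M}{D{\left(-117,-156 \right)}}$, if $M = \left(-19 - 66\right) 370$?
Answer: $- \frac{31450}{24219} \approx -1.2986$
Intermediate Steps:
$D{\left(X,L \right)} = X + L^{2}$ ($D{\left(X,L \right)} = L^{2} + X = X + L^{2}$)
$M = -31450$ ($M = \left(-19 - 66\right) 370 = \left(-85\right) 370 = -31450$)
$\frac{M}{D{\left(-117,-156 \right)}} = - \frac{31450}{-117 + \left(-156\right)^{2}} = - \frac{31450}{-117 + 24336} = - \frac{31450}{24219}$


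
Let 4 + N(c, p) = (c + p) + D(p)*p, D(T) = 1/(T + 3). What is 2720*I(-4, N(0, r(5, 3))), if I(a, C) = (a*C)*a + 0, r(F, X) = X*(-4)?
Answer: -1914880/3 ≈ -6.3829e+5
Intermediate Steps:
D(T) = 1/(3 + T)
r(F, X) = -4*X
N(c, p) = -4 + c + p + p/(3 + p) (N(c, p) = -4 + ((c + p) + p/(3 + p)) = -4 + (c + p + p/(3 + p)) = -4 + c + p + p/(3 + p))
I(a, C) = C*a² (I(a, C) = (C*a)*a + 0 = C*a² + 0 = C*a²)
2720*I(-4, N(0, r(5, 3))) = 2720*(((-4*3 + (3 - 4*3)*(-4 + 0 - 4*3))/(3 - 4*3))*(-4)²) = 2720*(((-12 + (3 - 12)*(-4 + 0 - 12))/(3 - 12))*16) = 2720*(((-12 - 9*(-16))/(-9))*16) = 2720*(-(-12 + 144)/9*16) = 2720*(-⅑*132*16) = 2720*(-44/3*16) = 2720*(-704/3) = -1914880/3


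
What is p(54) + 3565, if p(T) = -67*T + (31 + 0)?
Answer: -22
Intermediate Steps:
p(T) = 31 - 67*T (p(T) = -67*T + 31 = 31 - 67*T)
p(54) + 3565 = (31 - 67*54) + 3565 = (31 - 3618) + 3565 = -3587 + 3565 = -22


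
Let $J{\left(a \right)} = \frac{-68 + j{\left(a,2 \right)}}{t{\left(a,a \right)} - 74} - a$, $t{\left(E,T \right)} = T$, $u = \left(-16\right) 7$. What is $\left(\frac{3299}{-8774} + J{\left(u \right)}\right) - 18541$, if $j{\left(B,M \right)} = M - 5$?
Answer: $- \frac{7518863804}{407991} \approx -18429.0$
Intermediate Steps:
$j{\left(B,M \right)} = -5 + M$ ($j{\left(B,M \right)} = M - 5 = -5 + M$)
$u = -112$
$J{\left(a \right)} = - a - \frac{71}{-74 + a}$ ($J{\left(a \right)} = \frac{-68 + \left(-5 + 2\right)}{a - 74} - a = \frac{-68 - 3}{-74 + a} - a = - \frac{71}{-74 + a} - a = - a - \frac{71}{-74 + a}$)
$\left(\frac{3299}{-8774} + J{\left(u \right)}\right) - 18541 = \left(\frac{3299}{-8774} + \frac{-71 - \left(-112\right)^{2} + 74 \left(-112\right)}{-74 - 112}\right) - 18541 = \left(3299 \left(- \frac{1}{8774}\right) + \frac{-71 - 12544 - 8288}{-186}\right) - 18541 = \left(- \frac{3299}{8774} - \frac{-71 - 12544 - 8288}{186}\right) - 18541 = \left(- \frac{3299}{8774} - - \frac{20903}{186}\right) - 18541 = \left(- \frac{3299}{8774} + \frac{20903}{186}\right) - 18541 = \frac{45697327}{407991} - 18541 = - \frac{7518863804}{407991}$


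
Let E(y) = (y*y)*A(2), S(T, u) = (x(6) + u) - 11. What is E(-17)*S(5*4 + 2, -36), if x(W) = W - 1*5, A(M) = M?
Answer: -26588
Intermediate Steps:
x(W) = -5 + W (x(W) = W - 5 = -5 + W)
S(T, u) = -10 + u (S(T, u) = ((-5 + 6) + u) - 11 = (1 + u) - 11 = -10 + u)
E(y) = 2*y**2 (E(y) = (y*y)*2 = y**2*2 = 2*y**2)
E(-17)*S(5*4 + 2, -36) = (2*(-17)**2)*(-10 - 36) = (2*289)*(-46) = 578*(-46) = -26588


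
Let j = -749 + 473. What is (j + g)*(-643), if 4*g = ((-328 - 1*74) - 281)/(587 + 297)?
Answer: 627966017/3536 ≈ 1.7759e+5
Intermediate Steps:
j = -276
g = -683/3536 (g = (((-328 - 1*74) - 281)/(587 + 297))/4 = (((-328 - 74) - 281)/884)/4 = ((-402 - 281)*(1/884))/4 = (-683*1/884)/4 = (¼)*(-683/884) = -683/3536 ≈ -0.19316)
(j + g)*(-643) = (-276 - 683/3536)*(-643) = -976619/3536*(-643) = 627966017/3536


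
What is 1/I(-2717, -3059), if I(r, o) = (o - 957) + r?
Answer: -1/6733 ≈ -0.00014852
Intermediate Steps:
I(r, o) = -957 + o + r (I(r, o) = (-957 + o) + r = -957 + o + r)
1/I(-2717, -3059) = 1/(-957 - 3059 - 2717) = 1/(-6733) = -1/6733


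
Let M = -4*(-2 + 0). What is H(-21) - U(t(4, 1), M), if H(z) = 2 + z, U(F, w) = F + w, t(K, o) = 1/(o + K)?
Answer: -136/5 ≈ -27.200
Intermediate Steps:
t(K, o) = 1/(K + o)
M = 8 (M = -4*(-2) = 8)
H(-21) - U(t(4, 1), M) = (2 - 21) - (1/(4 + 1) + 8) = -19 - (1/5 + 8) = -19 - (⅕ + 8) = -19 - 1*41/5 = -19 - 41/5 = -136/5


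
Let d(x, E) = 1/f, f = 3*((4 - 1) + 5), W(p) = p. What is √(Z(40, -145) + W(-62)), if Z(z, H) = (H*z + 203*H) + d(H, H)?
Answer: I*√5082762/12 ≈ 187.87*I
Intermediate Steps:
f = 24 (f = 3*(3 + 5) = 3*8 = 24)
d(x, E) = 1/24
Z(z, H) = 1/24 + 203*H + H*z (Z(z, H) = (H*z + 203*H) + 1/24 = (203*H + H*z) + 1/24 = 1/24 + 203*H + H*z)
√(Z(40, -145) + W(-62)) = √((1/24 + 203*(-145) - 145*40) - 62) = √((1/24 - 29435 - 5800) - 62) = √(-845639/24 - 62) = √(-847127/24) = I*√5082762/12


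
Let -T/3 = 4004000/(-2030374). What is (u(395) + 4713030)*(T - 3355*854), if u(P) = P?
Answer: -13709832447878855750/1015187 ≈ -1.3505e+13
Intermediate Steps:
T = 6006000/1015187 (T = -12012000/(-2030374) = -12012000*(-1)/2030374 = -3*(-2002000/1015187) = 6006000/1015187 ≈ 5.9162)
(u(395) + 4713030)*(T - 3355*854) = (395 + 4713030)*(6006000/1015187 - 3355*854) = 4713425*(6006000/1015187 - 2865170) = 4713425*(-2908677330790/1015187) = -13709832447878855750/1015187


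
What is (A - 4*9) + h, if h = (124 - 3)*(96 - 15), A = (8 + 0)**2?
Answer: 9829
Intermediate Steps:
A = 64 (A = 8**2 = 64)
h = 9801 (h = 121*81 = 9801)
(A - 4*9) + h = (64 - 4*9) + 9801 = (64 - 36) + 9801 = 28 + 9801 = 9829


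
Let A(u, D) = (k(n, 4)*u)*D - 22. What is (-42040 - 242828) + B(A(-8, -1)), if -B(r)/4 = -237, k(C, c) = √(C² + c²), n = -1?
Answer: -283920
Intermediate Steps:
A(u, D) = -22 + D*u*√17 (A(u, D) = (√((-1)² + 4²)*u)*D - 22 = (√(1 + 16)*u)*D - 22 = (√17*u)*D - 22 = (u*√17)*D - 22 = D*u*√17 - 22 = -22 + D*u*√17)
B(r) = 948 (B(r) = -4*(-237) = 948)
(-42040 - 242828) + B(A(-8, -1)) = (-42040 - 242828) + 948 = -284868 + 948 = -283920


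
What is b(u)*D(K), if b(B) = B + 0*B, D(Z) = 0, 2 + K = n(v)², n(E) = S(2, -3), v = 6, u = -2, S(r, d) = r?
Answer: 0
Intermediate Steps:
n(E) = 2
K = 2 (K = -2 + 2² = -2 + 4 = 2)
b(B) = B (b(B) = B + 0 = B)
b(u)*D(K) = -2*0 = 0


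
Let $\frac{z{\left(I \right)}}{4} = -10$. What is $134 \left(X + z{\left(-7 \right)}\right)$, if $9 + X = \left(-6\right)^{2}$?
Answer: $-1742$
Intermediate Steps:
$X = 27$ ($X = -9 + \left(-6\right)^{2} = -9 + 36 = 27$)
$z{\left(I \right)} = -40$ ($z{\left(I \right)} = 4 \left(-10\right) = -40$)
$134 \left(X + z{\left(-7 \right)}\right) = 134 \left(27 - 40\right) = 134 \left(-13\right) = -1742$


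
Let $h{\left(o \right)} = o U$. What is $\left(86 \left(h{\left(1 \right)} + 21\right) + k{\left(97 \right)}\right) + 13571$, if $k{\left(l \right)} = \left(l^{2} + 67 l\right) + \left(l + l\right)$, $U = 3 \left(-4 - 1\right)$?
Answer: $30189$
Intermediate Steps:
$U = -15$ ($U = 3 \left(-5\right) = -15$)
$h{\left(o \right)} = - 15 o$ ($h{\left(o \right)} = o \left(-15\right) = - 15 o$)
$k{\left(l \right)} = l^{2} + 69 l$ ($k{\left(l \right)} = \left(l^{2} + 67 l\right) + 2 l = l^{2} + 69 l$)
$\left(86 \left(h{\left(1 \right)} + 21\right) + k{\left(97 \right)}\right) + 13571 = \left(86 \left(\left(-15\right) 1 + 21\right) + 97 \left(69 + 97\right)\right) + 13571 = \left(86 \left(-15 + 21\right) + 97 \cdot 166\right) + 13571 = \left(86 \cdot 6 + 16102\right) + 13571 = \left(516 + 16102\right) + 13571 = 16618 + 13571 = 30189$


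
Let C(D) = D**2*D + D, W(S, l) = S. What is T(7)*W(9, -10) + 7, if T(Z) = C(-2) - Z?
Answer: -146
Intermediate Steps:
C(D) = D + D**3 (C(D) = D**3 + D = D + D**3)
T(Z) = -10 - Z (T(Z) = (-2 + (-2)**3) - Z = (-2 - 8) - Z = -10 - Z)
T(7)*W(9, -10) + 7 = (-10 - 1*7)*9 + 7 = (-10 - 7)*9 + 7 = -17*9 + 7 = -153 + 7 = -146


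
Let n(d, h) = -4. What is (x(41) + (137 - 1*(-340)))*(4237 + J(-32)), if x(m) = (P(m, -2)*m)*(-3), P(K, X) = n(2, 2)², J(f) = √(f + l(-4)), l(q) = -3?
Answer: -6317367 - 1491*I*√35 ≈ -6.3174e+6 - 8820.9*I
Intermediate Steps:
J(f) = √(-3 + f) (J(f) = √(f - 3) = √(-3 + f))
P(K, X) = 16 (P(K, X) = (-4)² = 16)
x(m) = -48*m (x(m) = (16*m)*(-3) = -48*m)
(x(41) + (137 - 1*(-340)))*(4237 + J(-32)) = (-48*41 + (137 - 1*(-340)))*(4237 + √(-3 - 32)) = (-1968 + (137 + 340))*(4237 + √(-35)) = (-1968 + 477)*(4237 + I*√35) = -1491*(4237 + I*√35) = -6317367 - 1491*I*√35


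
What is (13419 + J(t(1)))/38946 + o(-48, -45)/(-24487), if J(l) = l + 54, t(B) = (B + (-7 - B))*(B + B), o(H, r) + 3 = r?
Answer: 331439941/953670702 ≈ 0.34754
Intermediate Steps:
o(H, r) = -3 + r
t(B) = -14*B
J(l) = 54 + l
(13419 + J(t(1)))/38946 + o(-48, -45)/(-24487) = (13419 + (54 - 14*1))/38946 + (-3 - 45)/(-24487) = (13419 + (54 - 14))*(1/38946) - 48*(-1/24487) = (13419 + 40)*(1/38946) + 48/24487 = 13459*(1/38946) + 48/24487 = 13459/38946 + 48/24487 = 331439941/953670702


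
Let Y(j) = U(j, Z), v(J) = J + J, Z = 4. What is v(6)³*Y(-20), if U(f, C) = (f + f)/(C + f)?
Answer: 4320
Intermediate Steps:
U(f, C) = 2*f/(C + f) (U(f, C) = (2*f)/(C + f) = 2*f/(C + f))
v(J) = 2*J
Y(j) = 2*j/(4 + j)
v(6)³*Y(-20) = (2*6)³*(2*(-20)/(4 - 20)) = 12³*(2*(-20)/(-16)) = 1728*(2*(-20)*(-1/16)) = 1728*(5/2) = 4320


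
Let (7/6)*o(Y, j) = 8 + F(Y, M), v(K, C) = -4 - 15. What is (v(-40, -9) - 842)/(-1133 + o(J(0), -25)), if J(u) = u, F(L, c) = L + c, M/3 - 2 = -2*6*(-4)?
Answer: 6027/6983 ≈ 0.86310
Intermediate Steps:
v(K, C) = -19
M = 150 (M = 6 + 3*(-2*6*(-4)) = 6 + 3*(-12*(-4)) = 6 + 3*48 = 6 + 144 = 150)
o(Y, j) = 948/7 + 6*Y/7 (o(Y, j) = 6*(8 + (Y + 150))/7 = 6*(8 + (150 + Y))/7 = 6*(158 + Y)/7 = 948/7 + 6*Y/7)
(v(-40, -9) - 842)/(-1133 + o(J(0), -25)) = (-19 - 842)/(-1133 + (948/7 + (6/7)*0)) = -861/(-1133 + (948/7 + 0)) = -861/(-1133 + 948/7) = -861/(-6983/7) = -861*(-7/6983) = 6027/6983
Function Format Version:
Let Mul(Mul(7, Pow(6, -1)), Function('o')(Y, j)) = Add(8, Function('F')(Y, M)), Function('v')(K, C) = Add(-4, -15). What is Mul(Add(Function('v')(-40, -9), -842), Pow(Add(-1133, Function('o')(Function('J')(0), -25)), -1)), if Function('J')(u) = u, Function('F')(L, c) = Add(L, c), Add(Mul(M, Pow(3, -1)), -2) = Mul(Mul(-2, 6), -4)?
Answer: Rational(6027, 6983) ≈ 0.86310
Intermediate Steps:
Function('v')(K, C) = -19
M = 150 (M = Add(6, Mul(3, Mul(Mul(-2, 6), -4))) = Add(6, Mul(3, Mul(-12, -4))) = Add(6, Mul(3, 48)) = Add(6, 144) = 150)
Function('o')(Y, j) = Add(Rational(948, 7), Mul(Rational(6, 7), Y)) (Function('o')(Y, j) = Mul(Rational(6, 7), Add(8, Add(Y, 150))) = Mul(Rational(6, 7), Add(8, Add(150, Y))) = Mul(Rational(6, 7), Add(158, Y)) = Add(Rational(948, 7), Mul(Rational(6, 7), Y)))
Mul(Add(Function('v')(-40, -9), -842), Pow(Add(-1133, Function('o')(Function('J')(0), -25)), -1)) = Mul(Add(-19, -842), Pow(Add(-1133, Add(Rational(948, 7), Mul(Rational(6, 7), 0))), -1)) = Mul(-861, Pow(Add(-1133, Add(Rational(948, 7), 0)), -1)) = Mul(-861, Pow(Add(-1133, Rational(948, 7)), -1)) = Mul(-861, Pow(Rational(-6983, 7), -1)) = Mul(-861, Rational(-7, 6983)) = Rational(6027, 6983)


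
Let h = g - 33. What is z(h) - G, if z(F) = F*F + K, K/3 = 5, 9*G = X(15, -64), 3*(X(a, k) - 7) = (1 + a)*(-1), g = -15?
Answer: 62608/27 ≈ 2318.8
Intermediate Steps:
X(a, k) = 20/3 - a/3 (X(a, k) = 7 + ((1 + a)*(-1))/3 = 7 + (-1 - a)/3 = 7 + (-⅓ - a/3) = 20/3 - a/3)
h = -48 (h = -15 - 33 = -48)
G = 5/27 (G = (20/3 - ⅓*15)/9 = (20/3 - 5)/9 = (⅑)*(5/3) = 5/27 ≈ 0.18519)
K = 15 (K = 3*5 = 15)
z(F) = 15 + F² (z(F) = F*F + 15 = F² + 15 = 15 + F²)
z(h) - G = (15 + (-48)²) - 1*5/27 = (15 + 2304) - 5/27 = 2319 - 5/27 = 62608/27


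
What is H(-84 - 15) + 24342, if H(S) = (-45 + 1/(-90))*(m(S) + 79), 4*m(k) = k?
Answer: 7884053/360 ≈ 21900.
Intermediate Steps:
m(k) = k/4
H(S) = -320029/90 - 4051*S/360 (H(S) = (-45 + 1/(-90))*(S/4 + 79) = (-45 - 1/90)*(79 + S/4) = -4051*(79 + S/4)/90 = -320029/90 - 4051*S/360)
H(-84 - 15) + 24342 = (-320029/90 - 4051*(-84 - 15)/360) + 24342 = (-320029/90 - 4051/360*(-99)) + 24342 = (-320029/90 + 44561/40) + 24342 = -879067/360 + 24342 = 7884053/360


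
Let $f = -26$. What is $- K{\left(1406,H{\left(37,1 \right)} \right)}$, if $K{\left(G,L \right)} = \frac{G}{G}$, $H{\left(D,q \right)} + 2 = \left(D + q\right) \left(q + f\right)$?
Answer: $-1$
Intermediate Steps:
$H{\left(D,q \right)} = -2 + \left(-26 + q\right) \left(D + q\right)$ ($H{\left(D,q \right)} = -2 + \left(D + q\right) \left(q - 26\right) = -2 + \left(D + q\right) \left(-26 + q\right) = -2 + \left(-26 + q\right) \left(D + q\right)$)
$K{\left(G,L \right)} = 1$
$- K{\left(1406,H{\left(37,1 \right)} \right)} = \left(-1\right) 1 = -1$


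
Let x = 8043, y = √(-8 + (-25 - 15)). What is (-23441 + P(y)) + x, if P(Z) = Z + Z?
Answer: -15398 + 8*I*√3 ≈ -15398.0 + 13.856*I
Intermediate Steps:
y = 4*I*√3 (y = √(-8 - 40) = √(-48) = 4*I*√3 ≈ 6.9282*I)
P(Z) = 2*Z
(-23441 + P(y)) + x = (-23441 + 2*(4*I*√3)) + 8043 = (-23441 + 8*I*√3) + 8043 = -15398 + 8*I*√3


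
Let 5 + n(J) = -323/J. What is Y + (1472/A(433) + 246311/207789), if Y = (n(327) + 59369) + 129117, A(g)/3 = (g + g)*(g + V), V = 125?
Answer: 515714313832576273/2736157863807 ≈ 1.8848e+5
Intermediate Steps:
n(J) = -5 - 323/J
A(g) = 6*g*(125 + g) (A(g) = 3*((g + g)*(g + 125)) = 3*((2*g)*(125 + g)) = 3*(2*g*(125 + g)) = 6*g*(125 + g))
Y = 61632964/327 (Y = ((-5 - 323/327) + 59369) + 129117 = (-1958/327 + 59369) + 129117 = 19411705/327 + 129117 = 61632964/327 ≈ 1.8848e+5)
Y + (1472/A(433) + 246311/207789) = 61632964/327 + (1472/((6*433*(125 + 433))) + 246311/207789) = 61632964/327 + (1472/((6*433*558)) + 246311*(1/207789)) = 61632964/327 + (1472/1449684 + 246311/207789) = 61632964/327 + (1472*(1/1449684) + 246311/207789) = 61632964/327 + (368/362421 + 246311/207789) = 61632964/327 + 29781581761/25102365723 = 515714313832576273/2736157863807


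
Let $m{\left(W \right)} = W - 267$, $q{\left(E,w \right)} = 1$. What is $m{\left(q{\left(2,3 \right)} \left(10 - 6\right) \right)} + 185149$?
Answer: $184886$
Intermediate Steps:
$m{\left(W \right)} = -267 + W$ ($m{\left(W \right)} = W - 267 = -267 + W$)
$m{\left(q{\left(2,3 \right)} \left(10 - 6\right) \right)} + 185149 = \left(-267 + 1 \left(10 - 6\right)\right) + 185149 = \left(-267 + 1 \cdot 4\right) + 185149 = \left(-267 + 4\right) + 185149 = -263 + 185149 = 184886$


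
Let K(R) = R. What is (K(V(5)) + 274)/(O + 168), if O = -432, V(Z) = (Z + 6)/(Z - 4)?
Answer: -95/88 ≈ -1.0795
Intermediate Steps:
V(Z) = (6 + Z)/(-4 + Z)
(K(V(5)) + 274)/(O + 168) = ((6 + 5)/(-4 + 5) + 274)/(-432 + 168) = (11/1 + 274)/(-264) = (1*11 + 274)*(-1/264) = (11 + 274)*(-1/264) = 285*(-1/264) = -95/88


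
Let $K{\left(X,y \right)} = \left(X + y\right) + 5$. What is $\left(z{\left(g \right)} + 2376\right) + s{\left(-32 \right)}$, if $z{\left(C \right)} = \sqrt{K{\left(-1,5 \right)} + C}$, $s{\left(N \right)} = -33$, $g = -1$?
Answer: $2343 + 2 \sqrt{2} \approx 2345.8$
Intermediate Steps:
$K{\left(X,y \right)} = 5 + X + y$
$z{\left(C \right)} = \sqrt{9 + C}$ ($z{\left(C \right)} = \sqrt{\left(5 - 1 + 5\right) + C} = \sqrt{9 + C}$)
$\left(z{\left(g \right)} + 2376\right) + s{\left(-32 \right)} = \left(\sqrt{9 - 1} + 2376\right) - 33 = \left(\sqrt{8} + 2376\right) - 33 = \left(2 \sqrt{2} + 2376\right) - 33 = \left(2376 + 2 \sqrt{2}\right) - 33 = 2343 + 2 \sqrt{2}$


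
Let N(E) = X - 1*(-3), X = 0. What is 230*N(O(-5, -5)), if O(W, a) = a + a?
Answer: 690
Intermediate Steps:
O(W, a) = 2*a
N(E) = 3 (N(E) = 0 - 1*(-3) = 0 + 3 = 3)
230*N(O(-5, -5)) = 230*3 = 690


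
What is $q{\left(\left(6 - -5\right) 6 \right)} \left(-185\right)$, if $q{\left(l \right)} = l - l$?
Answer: $0$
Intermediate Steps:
$q{\left(l \right)} = 0$
$q{\left(\left(6 - -5\right) 6 \right)} \left(-185\right) = 0 \left(-185\right) = 0$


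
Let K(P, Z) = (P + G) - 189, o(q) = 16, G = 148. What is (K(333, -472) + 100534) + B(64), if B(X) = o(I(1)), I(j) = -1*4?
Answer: 100842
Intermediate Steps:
I(j) = -4
B(X) = 16
K(P, Z) = -41 + P (K(P, Z) = (P + 148) - 189 = (148 + P) - 189 = -41 + P)
(K(333, -472) + 100534) + B(64) = ((-41 + 333) + 100534) + 16 = (292 + 100534) + 16 = 100826 + 16 = 100842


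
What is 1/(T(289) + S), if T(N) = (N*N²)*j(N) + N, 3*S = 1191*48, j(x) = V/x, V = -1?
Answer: -1/64176 ≈ -1.5582e-5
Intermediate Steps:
j(x) = -1/x
S = 19056 (S = (1191*48)/3 = (⅓)*57168 = 19056)
T(N) = N - N² (T(N) = (N*N²)*(-1/N) + N = N³*(-1/N) + N = -N² + N = N - N²)
1/(T(289) + S) = 1/(289*(1 - 1*289) + 19056) = 1/(289*(1 - 289) + 19056) = 1/(289*(-288) + 19056) = 1/(-83232 + 19056) = 1/(-64176) = -1/64176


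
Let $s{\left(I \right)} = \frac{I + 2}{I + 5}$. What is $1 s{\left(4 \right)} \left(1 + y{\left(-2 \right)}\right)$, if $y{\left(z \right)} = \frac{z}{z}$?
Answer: $\frac{4}{3} \approx 1.3333$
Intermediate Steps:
$s{\left(I \right)} = \frac{2 + I}{5 + I}$
$y{\left(z \right)} = 1$
$1 s{\left(4 \right)} \left(1 + y{\left(-2 \right)}\right) = 1 \frac{2 + 4}{5 + 4} \left(1 + 1\right) = 1 \cdot \frac{1}{9} \cdot 6 \cdot 2 = 1 \cdot \frac{2}{3} \cdot 2 = 1 \cdot \frac{4}{3} = \frac{4}{3}$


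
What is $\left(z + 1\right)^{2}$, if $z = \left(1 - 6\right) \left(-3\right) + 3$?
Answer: $361$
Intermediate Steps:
$z = 18$ ($z = \left(1 - 6\right) \left(-3\right) + 3 = \left(-5\right) \left(-3\right) + 3 = 15 + 3 = 18$)
$\left(z + 1\right)^{2} = \left(18 + 1\right)^{2} = 19^{2} = 361$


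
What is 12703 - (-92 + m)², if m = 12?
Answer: 6303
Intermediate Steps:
12703 - (-92 + m)² = 12703 - (-92 + 12)² = 12703 - 1*(-80)² = 12703 - 1*6400 = 12703 - 6400 = 6303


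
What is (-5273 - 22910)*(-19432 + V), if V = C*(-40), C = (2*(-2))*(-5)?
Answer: 570198456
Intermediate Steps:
C = 20 (C = -4*(-5) = 20)
V = -800 (V = 20*(-40) = -800)
(-5273 - 22910)*(-19432 + V) = (-5273 - 22910)*(-19432 - 800) = -28183*(-20232) = 570198456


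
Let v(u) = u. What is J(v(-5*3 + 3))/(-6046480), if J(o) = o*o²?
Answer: 108/377905 ≈ 0.00028579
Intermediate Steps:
J(o) = o³
J(v(-5*3 + 3))/(-6046480) = (-5*3 + 3)³/(-6046480) = (-15 + 3)³*(-1/6046480) = (-12)³*(-1/6046480) = -1728*(-1/6046480) = 108/377905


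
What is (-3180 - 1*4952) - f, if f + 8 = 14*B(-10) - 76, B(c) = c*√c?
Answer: -8048 + 140*I*√10 ≈ -8048.0 + 442.72*I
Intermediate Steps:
B(c) = c^(3/2)
f = -84 - 140*I*√10 (f = -8 + (14*(-10)^(3/2) - 76) = -8 + (14*(-10*I*√10) - 76) = -8 + (-140*I*√10 - 76) = -8 + (-76 - 140*I*√10) = -84 - 140*I*√10 ≈ -84.0 - 442.72*I)
(-3180 - 1*4952) - f = (-3180 - 1*4952) - (-84 - 140*I*√10) = (-3180 - 4952) + (84 + 140*I*√10) = -8132 + (84 + 140*I*√10) = -8048 + 140*I*√10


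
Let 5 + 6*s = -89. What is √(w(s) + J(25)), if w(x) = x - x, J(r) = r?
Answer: 5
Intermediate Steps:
s = -47/3 (s = -⅚ + (⅙)*(-89) = -⅚ - 89/6 = -47/3 ≈ -15.667)
w(x) = 0
√(w(s) + J(25)) = √(0 + 25) = √25 = 5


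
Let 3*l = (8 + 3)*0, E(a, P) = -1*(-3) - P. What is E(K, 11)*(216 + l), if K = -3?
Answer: -1728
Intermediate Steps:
E(a, P) = 3 - P
l = 0 (l = ((8 + 3)*0)/3 = (11*0)/3 = (1/3)*0 = 0)
E(K, 11)*(216 + l) = (3 - 1*11)*(216 + 0) = (3 - 11)*216 = -8*216 = -1728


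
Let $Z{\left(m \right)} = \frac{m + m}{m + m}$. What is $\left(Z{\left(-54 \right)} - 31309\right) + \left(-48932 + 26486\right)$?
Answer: $-53754$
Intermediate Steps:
$Z{\left(m \right)} = 1$ ($Z{\left(m \right)} = \frac{2 m}{2 m} = 2 m \frac{1}{2 m} = 1$)
$\left(Z{\left(-54 \right)} - 31309\right) + \left(-48932 + 26486\right) = \left(1 - 31309\right) + \left(-48932 + 26486\right) = -31308 - 22446 = -53754$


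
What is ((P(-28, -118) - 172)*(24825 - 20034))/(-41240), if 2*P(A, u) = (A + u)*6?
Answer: 292251/4124 ≈ 70.866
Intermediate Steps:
P(A, u) = 3*A + 3*u (P(A, u) = ((A + u)*6)/2 = (6*A + 6*u)/2 = 3*A + 3*u)
((P(-28, -118) - 172)*(24825 - 20034))/(-41240) = (((3*(-28) + 3*(-118)) - 172)*(24825 - 20034))/(-41240) = (((-84 - 354) - 172)*4791)*(-1/41240) = ((-438 - 172)*4791)*(-1/41240) = -610*4791*(-1/41240) = -2922510*(-1/41240) = 292251/4124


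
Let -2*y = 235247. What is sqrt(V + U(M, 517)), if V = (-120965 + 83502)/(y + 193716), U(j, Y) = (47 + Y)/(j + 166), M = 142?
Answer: sqrt(1519380189635)/1065295 ≈ 1.1571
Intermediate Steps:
y = -235247/2 (y = -1/2*235247 = -235247/2 ≈ -1.1762e+5)
U(j, Y) = (47 + Y)/(166 + j)
V = -74926/152185 (V = (-120965 + 83502)/(-235247/2 + 193716) = -37463/152185/2 = -37463*2/152185 = -74926/152185 ≈ -0.49233)
sqrt(V + U(M, 517)) = sqrt(-74926/152185 + (47 + 517)/(166 + 142)) = sqrt(-74926/152185 + 564/308) = sqrt(-74926/152185 + (1/308)*564) = sqrt(-74926/152185 + 141/77) = sqrt(1426253/1065295) = sqrt(1519380189635)/1065295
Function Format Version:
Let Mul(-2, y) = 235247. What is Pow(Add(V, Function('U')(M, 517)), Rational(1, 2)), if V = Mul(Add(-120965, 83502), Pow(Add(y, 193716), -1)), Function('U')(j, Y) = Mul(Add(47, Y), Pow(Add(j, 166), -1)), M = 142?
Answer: Mul(Rational(1, 1065295), Pow(1519380189635, Rational(1, 2))) ≈ 1.1571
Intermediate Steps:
y = Rational(-235247, 2) (y = Mul(Rational(-1, 2), 235247) = Rational(-235247, 2) ≈ -1.1762e+5)
Function('U')(j, Y) = Mul(Pow(Add(166, j), -1), Add(47, Y)) (Function('U')(j, Y) = Mul(Add(47, Y), Pow(Add(166, j), -1)) = Mul(Pow(Add(166, j), -1), Add(47, Y)))
V = Rational(-74926, 152185) (V = Mul(Add(-120965, 83502), Pow(Add(Rational(-235247, 2), 193716), -1)) = Mul(-37463, Pow(Rational(152185, 2), -1)) = Mul(-37463, Rational(2, 152185)) = Rational(-74926, 152185) ≈ -0.49233)
Pow(Add(V, Function('U')(M, 517)), Rational(1, 2)) = Pow(Add(Rational(-74926, 152185), Mul(Pow(Add(166, 142), -1), Add(47, 517))), Rational(1, 2)) = Pow(Add(Rational(-74926, 152185), Mul(Pow(308, -1), 564)), Rational(1, 2)) = Pow(Add(Rational(-74926, 152185), Mul(Rational(1, 308), 564)), Rational(1, 2)) = Pow(Add(Rational(-74926, 152185), Rational(141, 77)), Rational(1, 2)) = Pow(Rational(1426253, 1065295), Rational(1, 2)) = Mul(Rational(1, 1065295), Pow(1519380189635, Rational(1, 2)))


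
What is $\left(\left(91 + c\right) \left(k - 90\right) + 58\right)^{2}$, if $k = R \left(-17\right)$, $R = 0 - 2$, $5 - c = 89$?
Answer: $111556$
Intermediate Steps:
$c = -84$ ($c = 5 - 89 = -84$)
$R = -2$ ($R = 0 - 2 = -2$)
$k = 34$ ($k = \left(-2\right) \left(-17\right) = 34$)
$\left(\left(91 + c\right) \left(k - 90\right) + 58\right)^{2} = \left(\left(91 - 84\right) \left(34 - 90\right) + 58\right)^{2} = \left(7 \left(-56\right) + 58\right)^{2} = \left(-392 + 58\right)^{2} = \left(-334\right)^{2} = 111556$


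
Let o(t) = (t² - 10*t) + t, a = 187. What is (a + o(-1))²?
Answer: 38809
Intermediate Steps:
o(t) = t² - 9*t
(a + o(-1))² = (187 - (-9 - 1))² = (187 - 1*(-10))² = (187 + 10)² = 197² = 38809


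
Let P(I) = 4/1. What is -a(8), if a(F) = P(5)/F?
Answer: -1/2 ≈ -0.50000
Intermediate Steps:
P(I) = 4 (P(I) = 4*1 = 4)
a(F) = 4/F
-a(8) = -4/8 = -1*1/2 = -1/2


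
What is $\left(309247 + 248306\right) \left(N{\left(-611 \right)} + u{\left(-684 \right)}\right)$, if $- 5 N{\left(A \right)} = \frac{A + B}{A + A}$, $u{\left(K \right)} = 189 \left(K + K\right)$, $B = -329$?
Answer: $- \frac{1874034877434}{13} \approx -1.4416 \cdot 10^{11}$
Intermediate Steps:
$u{\left(K \right)} = 378 K$ ($u{\left(K \right)} = 189 \cdot 2 K = 378 K$)
$N{\left(A \right)} = - \frac{-329 + A}{10 A}$ ($N{\left(A \right)} = - \frac{\left(A - 329\right) \frac{1}{A + A}}{5} = - \frac{\left(-329 + A\right) \frac{1}{2 A}}{5} = - \frac{\frac{1}{2} \frac{1}{A} \left(-329 + A\right)}{5} = - \frac{-329 + A}{10 A}$)
$\left(309247 + 248306\right) \left(N{\left(-611 \right)} + u{\left(-684 \right)}\right) = \left(309247 + 248306\right) \left(\frac{329 - -611}{10 \left(-611\right)} + 378 \left(-684\right)\right) = 557553 \left(\frac{1}{10} \left(- \frac{1}{611}\right) \left(329 + 611\right) - 258552\right) = 557553 \left(\frac{1}{10} \left(- \frac{1}{611}\right) 940 - 258552\right) = 557553 \left(- \frac{2}{13} - 258552\right) = 557553 \left(- \frac{3361178}{13}\right) = - \frac{1874034877434}{13}$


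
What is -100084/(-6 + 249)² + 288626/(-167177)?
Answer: -33774819542/9871634673 ≈ -3.4214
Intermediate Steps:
-100084/(-6 + 249)² + 288626/(-167177) = -100084/(243²) + 288626*(-1/167177) = -100084/59049 - 288626/167177 = -33774819542/9871634673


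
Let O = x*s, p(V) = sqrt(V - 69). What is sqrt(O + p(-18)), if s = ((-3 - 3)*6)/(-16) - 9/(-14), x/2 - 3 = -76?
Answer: sqrt(-82782 + 196*I*sqrt(87))/14 ≈ 0.22692 + 20.553*I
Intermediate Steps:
x = -146 (x = 6 + 2*(-76) = 6 - 152 = -146)
s = 81/28 (s = -6*6*(-1/16) - 9*(-1/14) = -36*(-1/16) + 9/14 = 9/4 + 9/14 = 81/28 ≈ 2.8929)
p(V) = sqrt(-69 + V)
O = -5913/14 (O = -146*81/28 = -5913/14 ≈ -422.36)
sqrt(O + p(-18)) = sqrt(-5913/14 + sqrt(-69 - 18)) = sqrt(-5913/14 + sqrt(-87)) = sqrt(-5913/14 + I*sqrt(87))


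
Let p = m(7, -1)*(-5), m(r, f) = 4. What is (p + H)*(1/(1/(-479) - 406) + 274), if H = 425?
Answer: 1438713117/12965 ≈ 1.1097e+5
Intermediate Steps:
p = -20 (p = 4*(-5) = -20)
(p + H)*(1/(1/(-479) - 406) + 274) = (-20 + 425)*(1/(1/(-479) - 406) + 274) = 405*(1/(-1/479 - 406) + 274) = 405*(1/(-194475/479) + 274) = 405*(-479/194475 + 274) = 405*(53285671/194475) = 1438713117/12965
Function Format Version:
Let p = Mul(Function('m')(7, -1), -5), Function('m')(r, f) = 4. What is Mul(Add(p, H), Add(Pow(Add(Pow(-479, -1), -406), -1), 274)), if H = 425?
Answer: Rational(1438713117, 12965) ≈ 1.1097e+5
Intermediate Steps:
p = -20 (p = Mul(4, -5) = -20)
Mul(Add(p, H), Add(Pow(Add(Pow(-479, -1), -406), -1), 274)) = Mul(Add(-20, 425), Add(Pow(Add(Pow(-479, -1), -406), -1), 274)) = Mul(405, Add(Pow(Add(Rational(-1, 479), -406), -1), 274)) = Mul(405, Add(Pow(Rational(-194475, 479), -1), 274)) = Mul(405, Add(Rational(-479, 194475), 274)) = Mul(405, Rational(53285671, 194475)) = Rational(1438713117, 12965)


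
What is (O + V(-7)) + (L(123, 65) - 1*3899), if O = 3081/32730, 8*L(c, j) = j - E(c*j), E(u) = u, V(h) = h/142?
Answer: -7576003641/1549220 ≈ -4890.2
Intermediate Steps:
V(h) = h/142 (V(h) = h*(1/142) = h/142)
L(c, j) = j/8 - c*j/8 (L(c, j) = (j - c*j)/8 = j/8 - c*j/8)
O = 1027/10910 (O = 3081*(1/32730) = 1027/10910 ≈ 0.094134)
(O + V(-7)) + (L(123, 65) - 1*3899) = (1027/10910 + (1/142)*(-7)) + ((⅛)*65*(1 - 1*123) - 1*3899) = (1027/10910 - 7/142) + ((⅛)*65*(1 - 123) - 3899) = 17366/387305 + ((⅛)*65*(-122) - 3899) = 17366/387305 + (-3965/4 - 3899) = 17366/387305 - 19561/4 = -7576003641/1549220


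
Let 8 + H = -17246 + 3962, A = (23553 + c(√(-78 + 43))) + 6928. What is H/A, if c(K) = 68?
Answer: -13292/30549 ≈ -0.43510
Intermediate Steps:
A = 30549 (A = (23553 + 68) + 6928 = 23621 + 6928 = 30549)
H = -13292 (H = -8 + (-17246 + 3962) = -8 - 13284 = -13292)
H/A = -13292/30549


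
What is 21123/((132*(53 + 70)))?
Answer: 2347/1804 ≈ 1.3010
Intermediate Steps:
21123/((132*(53 + 70))) = 21123/((132*123)) = 21123/16236 = 21123*(1/16236) = 2347/1804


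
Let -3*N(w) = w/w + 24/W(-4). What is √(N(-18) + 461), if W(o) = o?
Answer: 2*√1041/3 ≈ 21.510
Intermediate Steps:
N(w) = 5/3 (N(w) = -(w/w + 24/(-4))/3 = -(1 + 24*(-¼))/3 = -(1 - 6)/3 = -⅓*(-5) = 5/3)
√(N(-18) + 461) = √(5/3 + 461) = √(1388/3) = 2*√1041/3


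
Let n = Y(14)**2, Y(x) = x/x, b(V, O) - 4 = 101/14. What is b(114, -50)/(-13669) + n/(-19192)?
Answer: -1602255/1836348136 ≈ -0.00087252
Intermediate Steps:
b(V, O) = 157/14 (b(V, O) = 4 + 101/14 = 157/14)
Y(x) = 1
n = 1 (n = 1**2 = 1)
b(114, -50)/(-13669) + n/(-19192) = (157/14)/(-13669) + 1/(-19192) = (157/14)*(-1/13669) + 1*(-1/19192) = -157/191366 - 1/19192 = -1602255/1836348136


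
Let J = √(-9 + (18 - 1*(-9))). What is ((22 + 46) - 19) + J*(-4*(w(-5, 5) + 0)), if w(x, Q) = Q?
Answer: 49 - 60*√2 ≈ -35.853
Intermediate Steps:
J = 3*√2 (J = √(-9 + (18 + 9)) = √(-9 + 27) = √18 = 3*√2 ≈ 4.2426)
((22 + 46) - 19) + J*(-4*(w(-5, 5) + 0)) = ((22 + 46) - 19) + (3*√2)*(-4*(5 + 0)) = (68 - 19) + (3*√2)*(-4*5) = 49 + (3*√2)*(-20) = 49 - 60*√2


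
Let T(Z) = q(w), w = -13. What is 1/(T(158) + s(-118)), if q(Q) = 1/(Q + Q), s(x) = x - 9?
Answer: -26/3303 ≈ -0.0078716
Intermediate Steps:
s(x) = -9 + x
q(Q) = 1/(2*Q)
T(Z) = -1/26 (T(Z) = (½)/(-13) = (½)*(-1/13) = -1/26)
1/(T(158) + s(-118)) = 1/(-1/26 + (-9 - 118)) = 1/(-1/26 - 127) = 1/(-3303/26) = -26/3303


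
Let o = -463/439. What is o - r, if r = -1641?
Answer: 719936/439 ≈ 1639.9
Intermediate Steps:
o = -463/439 (o = -463*1/439 = -463/439 ≈ -1.0547)
o - r = -463/439 - 1*(-1641) = -463/439 + 1641 = 719936/439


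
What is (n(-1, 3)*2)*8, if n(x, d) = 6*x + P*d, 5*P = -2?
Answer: -576/5 ≈ -115.20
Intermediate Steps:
P = -2/5 (P = (1/5)*(-2) = -2/5 ≈ -0.40000)
n(x, d) = 6*x - 2*d/5
(n(-1, 3)*2)*8 = ((6*(-1) - 2/5*3)*2)*8 = ((-6 - 6/5)*2)*8 = -36/5*2*8 = -72/5*8 = -576/5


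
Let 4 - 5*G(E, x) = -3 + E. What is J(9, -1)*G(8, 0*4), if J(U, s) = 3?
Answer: -3/5 ≈ -0.60000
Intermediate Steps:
G(E, x) = 7/5 - E/5 (G(E, x) = 4/5 - (-3 + E)/5 = 4/5 + (3/5 - E/5) = 7/5 - E/5)
J(9, -1)*G(8, 0*4) = 3*(7/5 - 1/5*8) = 3*(7/5 - 8/5) = 3*(-1/5) = -3/5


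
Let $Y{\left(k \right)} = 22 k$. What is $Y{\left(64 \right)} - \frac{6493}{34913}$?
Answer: $\frac{49151011}{34913} \approx 1407.8$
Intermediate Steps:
$Y{\left(64 \right)} - \frac{6493}{34913} = 22 \cdot 64 - \frac{6493}{34913} = 1408 - \frac{6493}{34913} = \frac{49151011}{34913}$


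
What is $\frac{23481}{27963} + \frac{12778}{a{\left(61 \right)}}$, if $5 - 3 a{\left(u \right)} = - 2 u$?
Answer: $\frac{119435081}{394589} \approx 302.68$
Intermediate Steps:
$a{\left(u \right)} = \frac{5}{3} + \frac{2 u}{3}$ ($a{\left(u \right)} = \frac{5}{3} - \frac{\left(-2\right) u}{3} = \frac{5}{3} + \frac{2 u}{3}$)
$\frac{23481}{27963} + \frac{12778}{a{\left(61 \right)}} = \frac{23481}{27963} + \frac{12778}{\frac{5}{3} + \frac{2}{3} \cdot 61} = 23481 \cdot \frac{1}{27963} + \frac{12778}{\frac{5}{3} + \frac{122}{3}} = \frac{2609}{3107} + \frac{12778}{\frac{127}{3}} = \frac{2609}{3107} + 12778 \cdot \frac{3}{127} = \frac{2609}{3107} + \frac{38334}{127} = \frac{119435081}{394589}$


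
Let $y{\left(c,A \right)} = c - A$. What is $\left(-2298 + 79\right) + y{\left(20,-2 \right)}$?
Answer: $-2197$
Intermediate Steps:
$\left(-2298 + 79\right) + y{\left(20,-2 \right)} = \left(-2298 + 79\right) + \left(20 - -2\right) = -2219 + \left(20 + 2\right) = -2219 + 22 = -2197$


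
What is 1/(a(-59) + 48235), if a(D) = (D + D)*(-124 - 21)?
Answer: 1/65345 ≈ 1.5303e-5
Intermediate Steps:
a(D) = -290*D (a(D) = (2*D)*(-145) = -290*D)
1/(a(-59) + 48235) = 1/(-290*(-59) + 48235) = 1/(17110 + 48235) = 1/65345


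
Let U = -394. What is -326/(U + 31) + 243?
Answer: 88535/363 ≈ 243.90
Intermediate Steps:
-326/(U + 31) + 243 = -326/(-394 + 31) + 243 = -326/(-363) + 243 = -1/363*(-326) + 243 = 326/363 + 243 = 88535/363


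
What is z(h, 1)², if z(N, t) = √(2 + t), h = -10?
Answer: 3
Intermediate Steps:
z(h, 1)² = (√(2 + 1))² = (√3)² = 3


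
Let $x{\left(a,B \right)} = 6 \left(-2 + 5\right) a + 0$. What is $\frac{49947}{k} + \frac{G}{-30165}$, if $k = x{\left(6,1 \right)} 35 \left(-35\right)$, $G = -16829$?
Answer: $\frac{15996121}{88685100} \approx 0.18037$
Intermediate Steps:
$x{\left(a,B \right)} = 18 a$ ($x{\left(a,B \right)} = 6 \cdot 3 a + 0 = 18 a + 0 = 18 a$)
$k = -132300$ ($k = 18 \cdot 6 \cdot 35 \left(-35\right) = 108 \cdot 35 \left(-35\right) = 3780 \left(-35\right) = -132300$)
$\frac{49947}{k} + \frac{G}{-30165} = \frac{49947}{-132300} - \frac{16829}{-30165} = 49947 \left(- \frac{1}{132300}\right) - - \frac{16829}{30165} = - \frac{16649}{44100} + \frac{16829}{30165} = \frac{15996121}{88685100}$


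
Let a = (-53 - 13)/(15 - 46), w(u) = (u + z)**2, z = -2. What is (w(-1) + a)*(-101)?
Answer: -34845/31 ≈ -1124.0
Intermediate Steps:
w(u) = (-2 + u)**2 (w(u) = (u - 2)**2 = (-2 + u)**2)
a = 66/31 (a = -66/(-31) = -66*(-1/31) = 66/31 ≈ 2.1290)
(w(-1) + a)*(-101) = ((-2 - 1)**2 + 66/31)*(-101) = ((-3)**2 + 66/31)*(-101) = (9 + 66/31)*(-101) = (345/31)*(-101) = -34845/31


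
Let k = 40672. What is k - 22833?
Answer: 17839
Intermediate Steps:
k - 22833 = 40672 - 22833 = 17839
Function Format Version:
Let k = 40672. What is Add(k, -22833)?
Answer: 17839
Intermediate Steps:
Add(k, -22833) = Add(40672, -22833) = 17839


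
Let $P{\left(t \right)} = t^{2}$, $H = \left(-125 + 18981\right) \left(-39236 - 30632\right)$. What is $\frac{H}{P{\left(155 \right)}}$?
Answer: $- \frac{1317431008}{24025} \approx -54836.0$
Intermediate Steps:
$H = -1317431008$ ($H = 18856 \left(-69868\right) = -1317431008$)
$\frac{H}{P{\left(155 \right)}} = - \frac{1317431008}{155^{2}} = - \frac{1317431008}{24025}$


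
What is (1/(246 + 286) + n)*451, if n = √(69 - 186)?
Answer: 451/532 + 1353*I*√13 ≈ 0.84774 + 4878.3*I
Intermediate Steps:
n = 3*I*√13 (n = √(-117) = 3*I*√13 ≈ 10.817*I)
(1/(246 + 286) + n)*451 = (1/(246 + 286) + 3*I*√13)*451 = (1/532 + 3*I*√13)*451 = 451/532 + 1353*I*√13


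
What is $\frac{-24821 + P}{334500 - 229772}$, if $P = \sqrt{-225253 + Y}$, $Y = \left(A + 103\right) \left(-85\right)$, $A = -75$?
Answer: $- \frac{24821}{104728} + \frac{i \sqrt{227633}}{104728} \approx -0.237 + 0.0045557 i$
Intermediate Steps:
$Y = -2380$ ($Y = \left(-75 + 103\right) \left(-85\right) = 28 \left(-85\right) = -2380$)
$P = i \sqrt{227633}$ ($P = \sqrt{-225253 - 2380} = \sqrt{-227633} = i \sqrt{227633} \approx 477.11 i$)
$\frac{-24821 + P}{334500 - 229772} = \frac{-24821 + i \sqrt{227633}}{334500 - 229772} = \frac{-24821 + i \sqrt{227633}}{104728} = \left(-24821 + i \sqrt{227633}\right) \frac{1}{104728} = - \frac{24821}{104728} + \frac{i \sqrt{227633}}{104728}$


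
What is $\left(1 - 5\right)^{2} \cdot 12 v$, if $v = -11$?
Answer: $-2112$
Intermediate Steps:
$\left(1 - 5\right)^{2} \cdot 12 v = \left(1 - 5\right)^{2} \cdot 12 \left(-11\right) = \left(-4\right)^{2} \cdot 12 \left(-11\right) = 16 \cdot 12 \left(-11\right) = 192 \left(-11\right) = -2112$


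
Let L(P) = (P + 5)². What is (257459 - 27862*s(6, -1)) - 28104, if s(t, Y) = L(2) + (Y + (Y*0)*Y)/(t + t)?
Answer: -6801367/6 ≈ -1.1336e+6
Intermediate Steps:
L(P) = (5 + P)²
s(t, Y) = 49 + Y/(2*t) (s(t, Y) = (5 + 2)² + (Y + (Y*0)*Y)/(t + t) = 7² + (Y + 0*Y)/((2*t)) = 49 + (Y + 0)*(1/(2*t)) = 49 + Y*(1/(2*t)) = 49 + Y/(2*t))
(257459 - 27862*s(6, -1)) - 28104 = (257459 - 27862*(49 + (½)*(-1)/6)) - 28104 = (257459 - 27862*(49 + (½)*(-1)*(⅙))) - 28104 = (257459 - 27862*(49 - 1/12)) - 28104 = (257459 - 27862*587/12) - 28104 = (257459 - 8177497/6) - 28104 = -6632743/6 - 28104 = -6801367/6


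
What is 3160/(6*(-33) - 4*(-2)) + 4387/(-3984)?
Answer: -1342297/75696 ≈ -17.733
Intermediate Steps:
3160/(6*(-33) - 4*(-2)) + 4387/(-3984) = 3160/(-198 + 8) + 4387*(-1/3984) = 3160/(-190) - 4387/3984 = 3160*(-1/190) - 4387/3984 = -316/19 - 4387/3984 = -1342297/75696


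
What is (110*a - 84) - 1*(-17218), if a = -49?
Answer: 11744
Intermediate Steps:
(110*a - 84) - 1*(-17218) = (110*(-49) - 84) - 1*(-17218) = (-5390 - 84) + 17218 = -5474 + 17218 = 11744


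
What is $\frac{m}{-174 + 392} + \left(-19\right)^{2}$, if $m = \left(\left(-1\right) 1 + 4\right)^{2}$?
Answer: $\frac{78707}{218} \approx 361.04$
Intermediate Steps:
$m = 9$ ($m = \left(-1 + 4\right)^{2} = 3^{2} = 9$)
$\frac{m}{-174 + 392} + \left(-19\right)^{2} = \frac{1}{-174 + 392} \cdot 9 + \left(-19\right)^{2} = \frac{1}{218} \cdot 9 + 361 = \frac{9}{218} + 361 = \frac{78707}{218}$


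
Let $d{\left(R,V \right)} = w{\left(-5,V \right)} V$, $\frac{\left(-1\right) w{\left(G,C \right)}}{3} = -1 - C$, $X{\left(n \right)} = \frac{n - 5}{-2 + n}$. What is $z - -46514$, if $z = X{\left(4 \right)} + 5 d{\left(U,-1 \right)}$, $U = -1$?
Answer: $\frac{93027}{2} \approx 46514.0$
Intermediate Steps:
$X{\left(n \right)} = \frac{-5 + n}{-2 + n}$
$w{\left(G,C \right)} = 3 + 3 C$ ($w{\left(G,C \right)} = - 3 \left(-1 - C\right) = 3 + 3 C$)
$d{\left(R,V \right)} = V \left(3 + 3 V\right)$ ($d{\left(R,V \right)} = \left(3 + 3 V\right) V = V \left(3 + 3 V\right)$)
$z = - \frac{1}{2}$ ($z = \frac{-5 + 4}{-2 + 4} + 5 \cdot 3 \left(-1\right) \left(1 - 1\right) = \frac{1}{2} \left(-1\right) + 5 \cdot 3 \left(-1\right) 0 = \frac{1}{2} \left(-1\right) + 5 \cdot 0 = - \frac{1}{2} + 0 = - \frac{1}{2} \approx -0.5$)
$z - -46514 = - \frac{1}{2} - -46514 = - \frac{1}{2} + 46514 = \frac{93027}{2}$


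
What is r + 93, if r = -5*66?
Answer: -237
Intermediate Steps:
r = -330
r + 93 = -330 + 93 = -237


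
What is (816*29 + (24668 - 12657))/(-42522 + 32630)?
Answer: -35675/9892 ≈ -3.6064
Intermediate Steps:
(816*29 + (24668 - 12657))/(-42522 + 32630) = (23664 + 12011)/(-9892) = 35675*(-1/9892) = -35675/9892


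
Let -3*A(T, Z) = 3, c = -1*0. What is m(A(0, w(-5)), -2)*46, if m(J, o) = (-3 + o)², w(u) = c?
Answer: 1150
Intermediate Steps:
c = 0
w(u) = 0
A(T, Z) = -1 (A(T, Z) = -⅓*3 = -1)
m(A(0, w(-5)), -2)*46 = (-3 - 2)²*46 = (-5)²*46 = 25*46 = 1150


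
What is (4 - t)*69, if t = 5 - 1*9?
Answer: 552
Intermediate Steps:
t = -4 (t = 5 - 9 = -4)
(4 - t)*69 = (4 - 1*(-4))*69 = (4 + 4)*69 = 8*69 = 552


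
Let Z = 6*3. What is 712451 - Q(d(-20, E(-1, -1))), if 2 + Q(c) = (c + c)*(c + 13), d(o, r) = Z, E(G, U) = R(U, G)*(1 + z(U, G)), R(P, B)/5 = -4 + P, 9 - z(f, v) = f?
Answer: 711337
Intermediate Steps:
z(f, v) = 9 - f
R(P, B) = -20 + 5*P (R(P, B) = 5*(-4 + P) = -20 + 5*P)
E(G, U) = (-20 + 5*U)*(10 - U) (E(G, U) = (-20 + 5*U)*(1 + (9 - U)) = (-20 + 5*U)*(10 - U))
Z = 18
d(o, r) = 18
Q(c) = -2 + 2*c*(13 + c) (Q(c) = -2 + (c + c)*(c + 13) = -2 + (2*c)*(13 + c) = -2 + 2*c*(13 + c))
712451 - Q(d(-20, E(-1, -1))) = 712451 - (-2 + 2*18² + 26*18) = 712451 - (-2 + 2*324 + 468) = 712451 - (-2 + 648 + 468) = 712451 - 1*1114 = 712451 - 1114 = 711337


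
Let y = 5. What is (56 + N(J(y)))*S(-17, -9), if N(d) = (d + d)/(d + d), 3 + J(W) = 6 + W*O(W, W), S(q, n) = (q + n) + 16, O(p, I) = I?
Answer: -570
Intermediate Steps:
S(q, n) = 16 + n + q (S(q, n) = (n + q) + 16 = 16 + n + q)
J(W) = 3 + W² (J(W) = -3 + (6 + W*W) = -3 + (6 + W²) = 3 + W²)
N(d) = 1 (N(d) = (2*d)/((2*d)) = (2*d)*(1/(2*d)) = 1)
(56 + N(J(y)))*S(-17, -9) = (56 + 1)*(16 - 9 - 17) = 57*(-10) = -570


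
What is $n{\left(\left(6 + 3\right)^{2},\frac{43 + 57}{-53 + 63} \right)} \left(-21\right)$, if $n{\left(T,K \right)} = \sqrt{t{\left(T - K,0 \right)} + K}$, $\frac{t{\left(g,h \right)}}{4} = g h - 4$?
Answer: $- 21 i \sqrt{6} \approx - 51.439 i$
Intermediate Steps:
$t{\left(g,h \right)} = -16 + 4 g h$ ($t{\left(g,h \right)} = 4 \left(g h - 4\right) = 4 \left(-4 + g h\right) = -16 + 4 g h$)
$n{\left(T,K \right)} = \sqrt{-16 + K}$ ($n{\left(T,K \right)} = \sqrt{\left(-16 + 4 \left(T - K\right) 0\right) + K} = \sqrt{\left(-16 + 0\right) + K} = \sqrt{-16 + K}$)
$n{\left(\left(6 + 3\right)^{2},\frac{43 + 57}{-53 + 63} \right)} \left(-21\right) = \sqrt{-16 + \frac{43 + 57}{-53 + 63}} \left(-21\right) = \sqrt{-16 + \frac{100}{10}} \left(-21\right) = \sqrt{-16 + 100 \cdot \frac{1}{10}} \left(-21\right) = \sqrt{-16 + 10} \left(-21\right) = \sqrt{-6} \left(-21\right) = i \sqrt{6} \left(-21\right) = - 21 i \sqrt{6}$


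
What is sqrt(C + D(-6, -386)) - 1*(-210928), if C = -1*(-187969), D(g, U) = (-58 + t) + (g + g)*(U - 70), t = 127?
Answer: 210928 + sqrt(193510) ≈ 2.1137e+5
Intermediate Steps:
D(g, U) = 69 + 2*g*(-70 + U) (D(g, U) = (-58 + 127) + (g + g)*(U - 70) = 69 + (2*g)*(-70 + U) = 69 + 2*g*(-70 + U))
C = 187969
sqrt(C + D(-6, -386)) - 1*(-210928) = sqrt(187969 + (69 - 140*(-6) + 2*(-386)*(-6))) - 1*(-210928) = sqrt(187969 + (69 + 840 + 4632)) + 210928 = sqrt(187969 + 5541) + 210928 = sqrt(193510) + 210928 = 210928 + sqrt(193510)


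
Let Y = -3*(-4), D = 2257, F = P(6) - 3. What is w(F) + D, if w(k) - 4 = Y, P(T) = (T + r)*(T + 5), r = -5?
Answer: 2273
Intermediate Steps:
P(T) = (-5 + T)*(5 + T) (P(T) = (T - 5)*(T + 5) = (-5 + T)*(5 + T))
F = 8 (F = (-25 + 6**2) - 3 = (-25 + 36) - 3 = 11 - 3 = 8)
Y = 12
w(k) = 16 (w(k) = 4 + 12 = 16)
w(F) + D = 16 + 2257 = 2273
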